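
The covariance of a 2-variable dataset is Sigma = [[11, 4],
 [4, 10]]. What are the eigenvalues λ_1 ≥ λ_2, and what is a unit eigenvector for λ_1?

Step 1 — characteristic polynomial of 2×2 Sigma:
  det(Sigma - λI) = λ² - trace · λ + det = 0.
  trace = 11 + 10 = 21, det = 11·10 - (4)² = 94.
Step 2 — discriminant:
  Δ = trace² - 4·det = 441 - 376 = 65.
Step 3 — eigenvalues:
  λ = (trace ± √Δ)/2 = (21 ± 8.0623)/2,
  λ_1 = 14.5311,  λ_2 = 6.4689.

Step 4 — unit eigenvector for λ_1: solve (Sigma - λ_1 I)v = 0. First row:
  (11 - 14.5311)·v_x + (4)·v_y = 0, i.e. (-3.5311)·v_x + (4)·v_y = 0,
  so v ∝ (b, λ_1 - a) = (4, 3.5311) = u.
  ||u|| = √((4)² + (3.5311)²) = √(28.4689) ≈ 5.3356,
  v_1 = u/||u|| ≈ (0.7497, 0.6618) (||v_1|| = 1).

λ_1 = 14.5311,  λ_2 = 6.4689;  v_1 ≈ (0.7497, 0.6618)


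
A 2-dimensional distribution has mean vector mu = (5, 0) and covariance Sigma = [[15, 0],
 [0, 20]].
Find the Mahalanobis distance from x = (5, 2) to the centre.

Step 1 — centre the observation: (x - mu) = (0, 2).

Step 2 — invert Sigma. det(Sigma) = 15·20 - (0)² = 300.
  Sigma^{-1} = (1/det) · [[d, -b], [-b, a]] = [[0.0667, 0],
 [0, 0.05]].

Step 3 — form the quadratic (x - mu)^T · Sigma^{-1} · (x - mu):
  Sigma^{-1} · (x - mu) = (0, 0.1).
  (x - mu)^T · [Sigma^{-1} · (x - mu)] = (0)·(0) + (2)·(0.1) = 0.2.

Step 4 — take square root: d = √(0.2) ≈ 0.4472.

d(x, mu) = √(0.2) ≈ 0.4472


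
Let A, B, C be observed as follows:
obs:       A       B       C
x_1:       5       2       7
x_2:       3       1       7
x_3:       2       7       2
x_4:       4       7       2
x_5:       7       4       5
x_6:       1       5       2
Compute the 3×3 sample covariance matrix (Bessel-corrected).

Step 1 — column means:
  mean(A) = (5 + 3 + 2 + 4 + 7 + 1) / 6 = 22/6 = 3.6667
  mean(B) = (2 + 1 + 7 + 7 + 4 + 5) / 6 = 26/6 = 4.3333
  mean(C) = (7 + 7 + 2 + 2 + 5 + 2) / 6 = 25/6 = 4.1667

Step 2 — sample covariance S[i,j] = (1/(n-1)) · Σ_k (x_{k,i} - mean_i) · (x_{k,j} - mean_j), with n-1 = 5.
  S[A,A] = ((1.3333)·(1.3333) + (-0.6667)·(-0.6667) + (-1.6667)·(-1.6667) + (0.3333)·(0.3333) + (3.3333)·(3.3333) + (-2.6667)·(-2.6667)) / 5 = 23.3333/5 = 4.6667
  S[A,B] = ((1.3333)·(-2.3333) + (-0.6667)·(-3.3333) + (-1.6667)·(2.6667) + (0.3333)·(2.6667) + (3.3333)·(-0.3333) + (-2.6667)·(0.6667)) / 5 = -7.3333/5 = -1.4667
  S[A,C] = ((1.3333)·(2.8333) + (-0.6667)·(2.8333) + (-1.6667)·(-2.1667) + (0.3333)·(-2.1667) + (3.3333)·(0.8333) + (-2.6667)·(-2.1667)) / 5 = 13.3333/5 = 2.6667
  S[B,B] = ((-2.3333)·(-2.3333) + (-3.3333)·(-3.3333) + (2.6667)·(2.6667) + (2.6667)·(2.6667) + (-0.3333)·(-0.3333) + (0.6667)·(0.6667)) / 5 = 31.3333/5 = 6.2667
  S[B,C] = ((-2.3333)·(2.8333) + (-3.3333)·(2.8333) + (2.6667)·(-2.1667) + (2.6667)·(-2.1667) + (-0.3333)·(0.8333) + (0.6667)·(-2.1667)) / 5 = -29.3333/5 = -5.8667
  S[C,C] = ((2.8333)·(2.8333) + (2.8333)·(2.8333) + (-2.1667)·(-2.1667) + (-2.1667)·(-2.1667) + (0.8333)·(0.8333) + (-2.1667)·(-2.1667)) / 5 = 30.8333/5 = 6.1667

S is symmetric (S[j,i] = S[i,j]). Assembling:

S = [[4.6667, -1.4667, 2.6667],
 [-1.4667, 6.2667, -5.8667],
 [2.6667, -5.8667, 6.1667]]


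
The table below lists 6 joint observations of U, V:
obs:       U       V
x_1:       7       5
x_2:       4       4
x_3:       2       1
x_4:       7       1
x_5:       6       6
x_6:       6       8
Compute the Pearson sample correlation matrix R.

Step 1 — column means:
  mean(U) = (7 + 4 + 2 + 7 + 6 + 6) / 6 = 32/6 = 5.3333
  mean(V) = (5 + 4 + 1 + 1 + 6 + 8) / 6 = 25/6 = 4.1667

Step 2 — sample variances and covariances s[i,j] = (1/(n-1)) · Σ_k (x_{k,i} - mean_i) · (x_{k,j} - mean_j), with n-1 = 5:
  s[U,U] = ((1.6667)·(1.6667) + (-1.3333)·(-1.3333) + (-3.3333)·(-3.3333) + (1.6667)·(1.6667) + (0.6667)·(0.6667) + (0.6667)·(0.6667)) / 5 = 19.3333/5 = 3.8667
  s[U,V] = ((1.6667)·(0.8333) + (-1.3333)·(-0.1667) + (-3.3333)·(-3.1667) + (1.6667)·(-3.1667) + (0.6667)·(1.8333) + (0.6667)·(3.8333)) / 5 = 10.6667/5 = 2.1333
  s[V,V] = ((0.8333)·(0.8333) + (-0.1667)·(-0.1667) + (-3.1667)·(-3.1667) + (-3.1667)·(-3.1667) + (1.8333)·(1.8333) + (3.8333)·(3.8333)) / 5 = 38.8333/5 = 7.7667
  Sample standard deviations s_i = √(s[i,i]):
  s(U) = √(3.8667) = 1.9664
  s(V) = √(7.7667) = 2.7869

Step 3 — r_{ij} = s_{ij} / (s_i · s_j):
  r[U,U] = 1 (diagonal).
  r[U,V] = 2.1333 / (1.9664 · 2.7869) = 2.1333 / 5.4801 = 0.3893
  r[V,V] = 1 (diagonal).

R is symmetric with unit diagonal. Assembling:

R = [[1, 0.3893],
 [0.3893, 1]]


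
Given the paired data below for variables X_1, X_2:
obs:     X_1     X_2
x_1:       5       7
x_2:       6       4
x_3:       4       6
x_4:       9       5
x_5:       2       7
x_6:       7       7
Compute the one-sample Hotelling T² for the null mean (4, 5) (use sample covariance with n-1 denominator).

Step 1 — sample mean vector:
  mean(X_1) = (5 + 6 + 4 + 9 + 2 + 7) / 6 = 33/6 = 5.5
  mean(X_2) = (7 + 4 + 6 + 5 + 7 + 7) / 6 = 36/6 = 6
  x̄ = (5.5, 6),  deviation x̄ - mu_0 = (5.5, 6) - (4, 5) = (1.5, 1).

Step 2 — sample covariance matrix, S[i,j] = (1/(n-1)) · Σ_k (x_{k,i} - mean_i) · (x_{k,j} - mean_j), divisor n-1 = 5:
  S[X_1,X_1] = ((-0.5)·(-0.5) + (0.5)·(0.5) + (-1.5)·(-1.5) + (3.5)·(3.5) + (-3.5)·(-3.5) + (1.5)·(1.5)) / 5 = 29.5/5 = 5.9
  S[X_1,X_2] = ((-0.5)·(1) + (0.5)·(-2) + (-1.5)·(0) + (3.5)·(-1) + (-3.5)·(1) + (1.5)·(1)) / 5 = -7/5 = -1.4
  S[X_2,X_2] = ((1)·(1) + (-2)·(-2) + (0)·(0) + (-1)·(-1) + (1)·(1) + (1)·(1)) / 5 = 8/5 = 1.6
  S = [[5.9, -1.4],
 [-1.4, 1.6]].

Step 3 — invert S. det(S) = 5.9·1.6 - (-1.4)² = 7.48.
  S^{-1} = (1/det) · [[d, -b], [-b, a]] = [[0.2139, 0.1872],
 [0.1872, 0.7888]].

Step 4 — quadratic form (x̄ - mu_0)^T · S^{-1} · (x̄ - mu_0):
  S^{-1} · (x̄ - mu_0) = (0.508, 1.0695),
  (x̄ - mu_0)^T · [...] = (1.5)·(0.508) + (1)·(1.0695) = 1.8316.

Step 5 — scale by n: T² = 6 · 1.8316 = 10.9893.

T² ≈ 10.9893


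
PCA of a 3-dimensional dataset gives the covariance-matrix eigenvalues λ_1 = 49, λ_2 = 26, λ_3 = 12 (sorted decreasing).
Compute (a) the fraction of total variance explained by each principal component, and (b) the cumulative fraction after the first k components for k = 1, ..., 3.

Step 1 — total variance = trace(Sigma) = Σ λ_i = 49 + 26 + 12 = 87.

Step 2 — fraction explained by component i = λ_i / Σ λ:
  PC1: 49/87 = 0.5632
  PC2: 26/87 = 0.2989
  PC3: 12/87 = 0.1379

Step 3 — cumulative fraction after k components = (λ_1 + ... + λ_k) / Σ λ:
  k = 1: 49/87 = 0.5632
  k = 2: (49 + 26)/87 = 75/87 = 0.8621
  k = 3: (49 + 26 + 12)/87 = 87/87 = 1

Summary (fraction, with percent):

explained: PC1 0.5632 (56.32%), PC2 0.2989 (29.89%), PC3 0.1379 (13.79%);  cumulative: 0.5632, 0.8621, 1


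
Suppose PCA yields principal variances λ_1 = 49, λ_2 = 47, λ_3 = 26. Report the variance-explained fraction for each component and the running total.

Step 1 — total variance = trace(Sigma) = Σ λ_i = 49 + 47 + 26 = 122.

Step 2 — fraction explained by component i = λ_i / Σ λ:
  PC1: 49/122 = 0.4016
  PC2: 47/122 = 0.3852
  PC3: 26/122 = 0.2131

Step 3 — cumulative fraction after k components = (λ_1 + ... + λ_k) / Σ λ:
  k = 1: 49/122 = 0.4016
  k = 2: (49 + 47)/122 = 96/122 = 0.7869
  k = 3: (49 + 47 + 26)/122 = 122/122 = 1

Summary (fraction, with percent):

explained: PC1 0.4016 (40.16%), PC2 0.3852 (38.52%), PC3 0.2131 (21.31%);  cumulative: 0.4016, 0.7869, 1


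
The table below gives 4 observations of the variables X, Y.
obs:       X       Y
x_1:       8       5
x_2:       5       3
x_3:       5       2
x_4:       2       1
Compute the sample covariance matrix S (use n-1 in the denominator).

Step 1 — column means:
  mean(X) = (8 + 5 + 5 + 2) / 4 = 20/4 = 5
  mean(Y) = (5 + 3 + 2 + 1) / 4 = 11/4 = 2.75

Step 2 — sample covariance S[i,j] = (1/(n-1)) · Σ_k (x_{k,i} - mean_i) · (x_{k,j} - mean_j), with n-1 = 3.
  S[X,X] = ((3)·(3) + (0)·(0) + (0)·(0) + (-3)·(-3)) / 3 = 18/3 = 6
  S[X,Y] = ((3)·(2.25) + (0)·(0.25) + (0)·(-0.75) + (-3)·(-1.75)) / 3 = 12/3 = 4
  S[Y,Y] = ((2.25)·(2.25) + (0.25)·(0.25) + (-0.75)·(-0.75) + (-1.75)·(-1.75)) / 3 = 8.75/3 = 2.9167

S is symmetric (S[j,i] = S[i,j]). Assembling:

S = [[6, 4],
 [4, 2.9167]]


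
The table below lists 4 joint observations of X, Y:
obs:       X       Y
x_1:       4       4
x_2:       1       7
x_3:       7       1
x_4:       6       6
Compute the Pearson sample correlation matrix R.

Step 1 — column means:
  mean(X) = (4 + 1 + 7 + 6) / 4 = 18/4 = 4.5
  mean(Y) = (4 + 7 + 1 + 6) / 4 = 18/4 = 4.5

Step 2 — sample variances and covariances s[i,j] = (1/(n-1)) · Σ_k (x_{k,i} - mean_i) · (x_{k,j} - mean_j), with n-1 = 3:
  s[X,X] = ((-0.5)·(-0.5) + (-3.5)·(-3.5) + (2.5)·(2.5) + (1.5)·(1.5)) / 3 = 21/3 = 7
  s[X,Y] = ((-0.5)·(-0.5) + (-3.5)·(2.5) + (2.5)·(-3.5) + (1.5)·(1.5)) / 3 = -15/3 = -5
  s[Y,Y] = ((-0.5)·(-0.5) + (2.5)·(2.5) + (-3.5)·(-3.5) + (1.5)·(1.5)) / 3 = 21/3 = 7
  Sample standard deviations s_i = √(s[i,i]):
  s(X) = √(7) = 2.6458
  s(Y) = √(7) = 2.6458

Step 3 — r_{ij} = s_{ij} / (s_i · s_j):
  r[X,X] = 1 (diagonal).
  r[X,Y] = -5 / (2.6458 · 2.6458) = -5 / 7 = -0.7143
  r[Y,Y] = 1 (diagonal).

R is symmetric with unit diagonal. Assembling:

R = [[1, -0.7143],
 [-0.7143, 1]]


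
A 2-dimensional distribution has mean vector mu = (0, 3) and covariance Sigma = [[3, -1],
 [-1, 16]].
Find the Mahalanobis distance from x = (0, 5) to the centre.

Step 1 — centre the observation: (x - mu) = (0, 2).

Step 2 — invert Sigma. det(Sigma) = 3·16 - (-1)² = 47.
  Sigma^{-1} = (1/det) · [[d, -b], [-b, a]] = [[0.3404, 0.0213],
 [0.0213, 0.0638]].

Step 3 — form the quadratic (x - mu)^T · Sigma^{-1} · (x - mu):
  Sigma^{-1} · (x - mu) = (0.0426, 0.1277).
  (x - mu)^T · [Sigma^{-1} · (x - mu)] = (0)·(0.0426) + (2)·(0.1277) = 0.2553.

Step 4 — take square root: d = √(0.2553) ≈ 0.5053.

d(x, mu) = √(0.2553) ≈ 0.5053


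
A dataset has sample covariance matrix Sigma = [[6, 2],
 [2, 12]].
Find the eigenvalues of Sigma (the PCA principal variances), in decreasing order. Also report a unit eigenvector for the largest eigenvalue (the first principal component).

Step 1 — characteristic polynomial of 2×2 Sigma:
  det(Sigma - λI) = λ² - trace · λ + det = 0.
  trace = 6 + 12 = 18, det = 6·12 - (2)² = 68.
Step 2 — discriminant:
  Δ = trace² - 4·det = 324 - 272 = 52.
Step 3 — eigenvalues:
  λ = (trace ± √Δ)/2 = (18 ± 7.2111)/2,
  λ_1 = 12.6056,  λ_2 = 5.3944.

Step 4 — unit eigenvector for λ_1: solve (Sigma - λ_1 I)v = 0. First row:
  (6 - 12.6056)·v_x + (2)·v_y = 0, i.e. (-6.6056)·v_x + (2)·v_y = 0,
  so v ∝ (b, λ_1 - a) = (2, 6.6056) = u.
  ||u|| = √((2)² + (6.6056)²) = √(47.6333) ≈ 6.9017,
  v_1 = u/||u|| ≈ (0.2898, 0.9571) (||v_1|| = 1).

λ_1 = 12.6056,  λ_2 = 5.3944;  v_1 ≈ (0.2898, 0.9571)


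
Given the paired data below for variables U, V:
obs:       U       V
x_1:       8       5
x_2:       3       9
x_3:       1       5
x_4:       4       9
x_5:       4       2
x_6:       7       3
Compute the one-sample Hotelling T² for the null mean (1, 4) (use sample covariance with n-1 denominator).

Step 1 — sample mean vector:
  mean(U) = (8 + 3 + 1 + 4 + 4 + 7) / 6 = 27/6 = 4.5
  mean(V) = (5 + 9 + 5 + 9 + 2 + 3) / 6 = 33/6 = 5.5
  x̄ = (4.5, 5.5),  deviation x̄ - mu_0 = (4.5, 5.5) - (1, 4) = (3.5, 1.5).

Step 2 — sample covariance matrix, S[i,j] = (1/(n-1)) · Σ_k (x_{k,i} - mean_i) · (x_{k,j} - mean_j), divisor n-1 = 5:
  S[U,U] = ((3.5)·(3.5) + (-1.5)·(-1.5) + (-3.5)·(-3.5) + (-0.5)·(-0.5) + (-0.5)·(-0.5) + (2.5)·(2.5)) / 5 = 33.5/5 = 6.7
  S[U,V] = ((3.5)·(-0.5) + (-1.5)·(3.5) + (-3.5)·(-0.5) + (-0.5)·(3.5) + (-0.5)·(-3.5) + (2.5)·(-2.5)) / 5 = -11.5/5 = -2.3
  S[V,V] = ((-0.5)·(-0.5) + (3.5)·(3.5) + (-0.5)·(-0.5) + (3.5)·(3.5) + (-3.5)·(-3.5) + (-2.5)·(-2.5)) / 5 = 43.5/5 = 8.7
  S = [[6.7, -2.3],
 [-2.3, 8.7]].

Step 3 — invert S. det(S) = 6.7·8.7 - (-2.3)² = 53.
  S^{-1} = (1/det) · [[d, -b], [-b, a]] = [[0.1642, 0.0434],
 [0.0434, 0.1264]].

Step 4 — quadratic form (x̄ - mu_0)^T · S^{-1} · (x̄ - mu_0):
  S^{-1} · (x̄ - mu_0) = (0.6396, 0.3415),
  (x̄ - mu_0)^T · [...] = (3.5)·(0.6396) + (1.5)·(0.3415) = 2.7509.

Step 5 — scale by n: T² = 6 · 2.7509 = 16.5057.

T² ≈ 16.5057


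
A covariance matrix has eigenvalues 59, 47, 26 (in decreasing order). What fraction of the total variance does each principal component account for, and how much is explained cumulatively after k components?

Step 1 — total variance = trace(Sigma) = Σ λ_i = 59 + 47 + 26 = 132.

Step 2 — fraction explained by component i = λ_i / Σ λ:
  PC1: 59/132 = 0.447
  PC2: 47/132 = 0.3561
  PC3: 26/132 = 0.197

Step 3 — cumulative fraction after k components = (λ_1 + ... + λ_k) / Σ λ:
  k = 1: 59/132 = 0.447
  k = 2: (59 + 47)/132 = 106/132 = 0.803
  k = 3: (59 + 47 + 26)/132 = 132/132 = 1

Summary (fraction, with percent):

explained: PC1 0.447 (44.7%), PC2 0.3561 (35.61%), PC3 0.197 (19.7%);  cumulative: 0.447, 0.803, 1


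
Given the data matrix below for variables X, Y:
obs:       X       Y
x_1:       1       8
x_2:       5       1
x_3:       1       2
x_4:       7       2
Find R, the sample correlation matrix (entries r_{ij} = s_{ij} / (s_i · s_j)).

Step 1 — column means:
  mean(X) = (1 + 5 + 1 + 7) / 4 = 14/4 = 3.5
  mean(Y) = (8 + 1 + 2 + 2) / 4 = 13/4 = 3.25

Step 2 — sample variances and covariances s[i,j] = (1/(n-1)) · Σ_k (x_{k,i} - mean_i) · (x_{k,j} - mean_j), with n-1 = 3:
  s[X,X] = ((-2.5)·(-2.5) + (1.5)·(1.5) + (-2.5)·(-2.5) + (3.5)·(3.5)) / 3 = 27/3 = 9
  s[X,Y] = ((-2.5)·(4.75) + (1.5)·(-2.25) + (-2.5)·(-1.25) + (3.5)·(-1.25)) / 3 = -16.5/3 = -5.5
  s[Y,Y] = ((4.75)·(4.75) + (-2.25)·(-2.25) + (-1.25)·(-1.25) + (-1.25)·(-1.25)) / 3 = 30.75/3 = 10.25
  Sample standard deviations s_i = √(s[i,i]):
  s(X) = √(9) = 3
  s(Y) = √(10.25) = 3.2016

Step 3 — r_{ij} = s_{ij} / (s_i · s_j):
  r[X,X] = 1 (diagonal).
  r[X,Y] = -5.5 / (3 · 3.2016) = -5.5 / 9.6047 = -0.5726
  r[Y,Y] = 1 (diagonal).

R is symmetric with unit diagonal. Assembling:

R = [[1, -0.5726],
 [-0.5726, 1]]


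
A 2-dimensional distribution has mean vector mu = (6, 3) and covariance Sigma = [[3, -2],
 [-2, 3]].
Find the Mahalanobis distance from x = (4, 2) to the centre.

Step 1 — centre the observation: (x - mu) = (-2, -1).

Step 2 — invert Sigma. det(Sigma) = 3·3 - (-2)² = 5.
  Sigma^{-1} = (1/det) · [[d, -b], [-b, a]] = [[0.6, 0.4],
 [0.4, 0.6]].

Step 3 — form the quadratic (x - mu)^T · Sigma^{-1} · (x - mu):
  Sigma^{-1} · (x - mu) = (-1.6, -1.4).
  (x - mu)^T · [Sigma^{-1} · (x - mu)] = (-2)·(-1.6) + (-1)·(-1.4) = 4.6.

Step 4 — take square root: d = √(4.6) ≈ 2.1448.

d(x, mu) = √(4.6) ≈ 2.1448


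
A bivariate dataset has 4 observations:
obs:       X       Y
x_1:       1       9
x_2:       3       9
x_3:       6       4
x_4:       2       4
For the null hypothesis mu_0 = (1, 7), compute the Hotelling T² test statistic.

Step 1 — sample mean vector:
  mean(X) = (1 + 3 + 6 + 2) / 4 = 12/4 = 3
  mean(Y) = (9 + 9 + 4 + 4) / 4 = 26/4 = 6.5
  x̄ = (3, 6.5),  deviation x̄ - mu_0 = (3, 6.5) - (1, 7) = (2, -0.5).

Step 2 — sample covariance matrix, S[i,j] = (1/(n-1)) · Σ_k (x_{k,i} - mean_i) · (x_{k,j} - mean_j), divisor n-1 = 3:
  S[X,X] = ((-2)·(-2) + (0)·(0) + (3)·(3) + (-1)·(-1)) / 3 = 14/3 = 4.6667
  S[X,Y] = ((-2)·(2.5) + (0)·(2.5) + (3)·(-2.5) + (-1)·(-2.5)) / 3 = -10/3 = -3.3333
  S[Y,Y] = ((2.5)·(2.5) + (2.5)·(2.5) + (-2.5)·(-2.5) + (-2.5)·(-2.5)) / 3 = 25/3 = 8.3333
  S = [[4.6667, -3.3333],
 [-3.3333, 8.3333]].

Step 3 — invert S. det(S) = 4.6667·8.3333 - (-3.3333)² = 27.7778.
  S^{-1} = (1/det) · [[d, -b], [-b, a]] = [[0.3, 0.12],
 [0.12, 0.168]].

Step 4 — quadratic form (x̄ - mu_0)^T · S^{-1} · (x̄ - mu_0):
  S^{-1} · (x̄ - mu_0) = (0.54, 0.156),
  (x̄ - mu_0)^T · [...] = (2)·(0.54) + (-0.5)·(0.156) = 1.002.

Step 5 — scale by n: T² = 4 · 1.002 = 4.008.

T² ≈ 4.008


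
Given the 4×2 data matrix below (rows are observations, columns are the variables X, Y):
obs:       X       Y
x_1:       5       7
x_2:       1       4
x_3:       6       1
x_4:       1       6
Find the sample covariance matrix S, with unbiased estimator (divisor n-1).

Step 1 — column means:
  mean(X) = (5 + 1 + 6 + 1) / 4 = 13/4 = 3.25
  mean(Y) = (7 + 4 + 1 + 6) / 4 = 18/4 = 4.5

Step 2 — sample covariance S[i,j] = (1/(n-1)) · Σ_k (x_{k,i} - mean_i) · (x_{k,j} - mean_j), with n-1 = 3.
  S[X,X] = ((1.75)·(1.75) + (-2.25)·(-2.25) + (2.75)·(2.75) + (-2.25)·(-2.25)) / 3 = 20.75/3 = 6.9167
  S[X,Y] = ((1.75)·(2.5) + (-2.25)·(-0.5) + (2.75)·(-3.5) + (-2.25)·(1.5)) / 3 = -7.5/3 = -2.5
  S[Y,Y] = ((2.5)·(2.5) + (-0.5)·(-0.5) + (-3.5)·(-3.5) + (1.5)·(1.5)) / 3 = 21/3 = 7

S is symmetric (S[j,i] = S[i,j]). Assembling:

S = [[6.9167, -2.5],
 [-2.5, 7]]


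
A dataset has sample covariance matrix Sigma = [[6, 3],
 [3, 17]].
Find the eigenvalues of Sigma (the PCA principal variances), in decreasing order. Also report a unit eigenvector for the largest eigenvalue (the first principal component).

Step 1 — characteristic polynomial of 2×2 Sigma:
  det(Sigma - λI) = λ² - trace · λ + det = 0.
  trace = 6 + 17 = 23, det = 6·17 - (3)² = 93.
Step 2 — discriminant:
  Δ = trace² - 4·det = 529 - 372 = 157.
Step 3 — eigenvalues:
  λ = (trace ± √Δ)/2 = (23 ± 12.53)/2,
  λ_1 = 17.765,  λ_2 = 5.235.

Step 4 — unit eigenvector for λ_1: solve (Sigma - λ_1 I)v = 0. First row:
  (6 - 17.765)·v_x + (3)·v_y = 0, i.e. (-11.765)·v_x + (3)·v_y = 0,
  so v ∝ (b, λ_1 - a) = (3, 11.765) = u.
  ||u|| = √((3)² + (11.765)²) = √(147.4148) ≈ 12.1414,
  v_1 = u/||u|| ≈ (0.2471, 0.969) (||v_1|| = 1).

λ_1 = 17.765,  λ_2 = 5.235;  v_1 ≈ (0.2471, 0.969)


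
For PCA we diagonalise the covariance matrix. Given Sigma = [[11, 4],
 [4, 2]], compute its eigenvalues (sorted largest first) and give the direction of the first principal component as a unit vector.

Step 1 — characteristic polynomial of 2×2 Sigma:
  det(Sigma - λI) = λ² - trace · λ + det = 0.
  trace = 11 + 2 = 13, det = 11·2 - (4)² = 6.
Step 2 — discriminant:
  Δ = trace² - 4·det = 169 - 24 = 145.
Step 3 — eigenvalues:
  λ = (trace ± √Δ)/2 = (13 ± 12.0416)/2,
  λ_1 = 12.5208,  λ_2 = 0.4792.

Step 4 — unit eigenvector for λ_1: solve (Sigma - λ_1 I)v = 0. First row:
  (11 - 12.5208)·v_x + (4)·v_y = 0, i.e. (-1.5208)·v_x + (4)·v_y = 0,
  so v ∝ (b, λ_1 - a) = (4, 1.5208) = u.
  ||u|| = √((4)² + (1.5208)²) = √(18.3128) ≈ 4.2793,
  v_1 = u/||u|| ≈ (0.9347, 0.3554) (||v_1|| = 1).

λ_1 = 12.5208,  λ_2 = 0.4792;  v_1 ≈ (0.9347, 0.3554)


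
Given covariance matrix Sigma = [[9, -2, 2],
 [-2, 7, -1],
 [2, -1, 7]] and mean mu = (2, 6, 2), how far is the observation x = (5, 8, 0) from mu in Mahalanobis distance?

Step 1 — centre the observation: (x - mu) = (3, 2, -2).

Step 2 — invert Sigma (cofactor / det for 3×3, or solve directly):
  Sigma^{-1} = [[0.125, 0.0312, -0.0312],
 [0.0312, 0.1536, 0.013],
 [-0.0312, 0.013, 0.1536]].

Step 3 — form the quadratic (x - mu)^T · Sigma^{-1} · (x - mu):
  Sigma^{-1} · (x - mu) = (0.5, 0.375, -0.375).
  (x - mu)^T · [Sigma^{-1} · (x - mu)] = (3)·(0.5) + (2)·(0.375) + (-2)·(-0.375) = 3.

Step 4 — take square root: d = √(3) ≈ 1.7321.

d(x, mu) = √(3) ≈ 1.7321


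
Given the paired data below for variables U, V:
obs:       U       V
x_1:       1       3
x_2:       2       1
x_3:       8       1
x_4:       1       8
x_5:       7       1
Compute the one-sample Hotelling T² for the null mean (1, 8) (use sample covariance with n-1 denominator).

Step 1 — sample mean vector:
  mean(U) = (1 + 2 + 8 + 1 + 7) / 5 = 19/5 = 3.8
  mean(V) = (3 + 1 + 1 + 8 + 1) / 5 = 14/5 = 2.8
  x̄ = (3.8, 2.8),  deviation x̄ - mu_0 = (3.8, 2.8) - (1, 8) = (2.8, -5.2).

Step 2 — sample covariance matrix, S[i,j] = (1/(n-1)) · Σ_k (x_{k,i} - mean_i) · (x_{k,j} - mean_j), divisor n-1 = 4:
  S[U,U] = ((-2.8)·(-2.8) + (-1.8)·(-1.8) + (4.2)·(4.2) + (-2.8)·(-2.8) + (3.2)·(3.2)) / 4 = 46.8/4 = 11.7
  S[U,V] = ((-2.8)·(0.2) + (-1.8)·(-1.8) + (4.2)·(-1.8) + (-2.8)·(5.2) + (3.2)·(-1.8)) / 4 = -25.2/4 = -6.3
  S[V,V] = ((0.2)·(0.2) + (-1.8)·(-1.8) + (-1.8)·(-1.8) + (5.2)·(5.2) + (-1.8)·(-1.8)) / 4 = 36.8/4 = 9.2
  S = [[11.7, -6.3],
 [-6.3, 9.2]].

Step 3 — invert S. det(S) = 11.7·9.2 - (-6.3)² = 67.95.
  S^{-1} = (1/det) · [[d, -b], [-b, a]] = [[0.1354, 0.0927],
 [0.0927, 0.1722]].

Step 4 — quadratic form (x̄ - mu_0)^T · S^{-1} · (x̄ - mu_0):
  S^{-1} · (x̄ - mu_0) = (-0.103, -0.6358),
  (x̄ - mu_0)^T · [...] = (2.8)·(-0.103) + (-5.2)·(-0.6358) = 3.0175.

Step 5 — scale by n: T² = 5 · 3.0175 = 15.0876.

T² ≈ 15.0876


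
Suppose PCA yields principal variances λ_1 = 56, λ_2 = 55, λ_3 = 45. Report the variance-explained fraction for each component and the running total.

Step 1 — total variance = trace(Sigma) = Σ λ_i = 56 + 55 + 45 = 156.

Step 2 — fraction explained by component i = λ_i / Σ λ:
  PC1: 56/156 = 0.359
  PC2: 55/156 = 0.3526
  PC3: 45/156 = 0.2885

Step 3 — cumulative fraction after k components = (λ_1 + ... + λ_k) / Σ λ:
  k = 1: 56/156 = 0.359
  k = 2: (56 + 55)/156 = 111/156 = 0.7115
  k = 3: (56 + 55 + 45)/156 = 156/156 = 1

Summary (fraction, with percent):

explained: PC1 0.359 (35.9%), PC2 0.3526 (35.26%), PC3 0.2885 (28.85%);  cumulative: 0.359, 0.7115, 1


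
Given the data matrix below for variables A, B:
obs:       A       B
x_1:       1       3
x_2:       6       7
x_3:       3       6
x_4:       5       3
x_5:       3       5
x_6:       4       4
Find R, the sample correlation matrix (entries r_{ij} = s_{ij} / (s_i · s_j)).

Step 1 — column means:
  mean(A) = (1 + 6 + 3 + 5 + 3 + 4) / 6 = 22/6 = 3.6667
  mean(B) = (3 + 7 + 6 + 3 + 5 + 4) / 6 = 28/6 = 4.6667

Step 2 — sample variances and covariances s[i,j] = (1/(n-1)) · Σ_k (x_{k,i} - mean_i) · (x_{k,j} - mean_j), with n-1 = 5:
  s[A,A] = ((-2.6667)·(-2.6667) + (2.3333)·(2.3333) + (-0.6667)·(-0.6667) + (1.3333)·(1.3333) + (-0.6667)·(-0.6667) + (0.3333)·(0.3333)) / 5 = 15.3333/5 = 3.0667
  s[A,B] = ((-2.6667)·(-1.6667) + (2.3333)·(2.3333) + (-0.6667)·(1.3333) + (1.3333)·(-1.6667) + (-0.6667)·(0.3333) + (0.3333)·(-0.6667)) / 5 = 6.3333/5 = 1.2667
  s[B,B] = ((-1.6667)·(-1.6667) + (2.3333)·(2.3333) + (1.3333)·(1.3333) + (-1.6667)·(-1.6667) + (0.3333)·(0.3333) + (-0.6667)·(-0.6667)) / 5 = 13.3333/5 = 2.6667
  Sample standard deviations s_i = √(s[i,i]):
  s(A) = √(3.0667) = 1.7512
  s(B) = √(2.6667) = 1.633

Step 3 — r_{ij} = s_{ij} / (s_i · s_j):
  r[A,A] = 1 (diagonal).
  r[A,B] = 1.2667 / (1.7512 · 1.633) = 1.2667 / 2.8597 = 0.4429
  r[B,B] = 1 (diagonal).

R is symmetric with unit diagonal. Assembling:

R = [[1, 0.4429],
 [0.4429, 1]]


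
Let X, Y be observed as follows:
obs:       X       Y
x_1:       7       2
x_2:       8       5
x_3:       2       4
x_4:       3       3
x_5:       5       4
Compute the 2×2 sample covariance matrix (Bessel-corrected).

Step 1 — column means:
  mean(X) = (7 + 8 + 2 + 3 + 5) / 5 = 25/5 = 5
  mean(Y) = (2 + 5 + 4 + 3 + 4) / 5 = 18/5 = 3.6

Step 2 — sample covariance S[i,j] = (1/(n-1)) · Σ_k (x_{k,i} - mean_i) · (x_{k,j} - mean_j), with n-1 = 4.
  S[X,X] = ((2)·(2) + (3)·(3) + (-3)·(-3) + (-2)·(-2) + (0)·(0)) / 4 = 26/4 = 6.5
  S[X,Y] = ((2)·(-1.6) + (3)·(1.4) + (-3)·(0.4) + (-2)·(-0.6) + (0)·(0.4)) / 4 = 1/4 = 0.25
  S[Y,Y] = ((-1.6)·(-1.6) + (1.4)·(1.4) + (0.4)·(0.4) + (-0.6)·(-0.6) + (0.4)·(0.4)) / 4 = 5.2/4 = 1.3

S is symmetric (S[j,i] = S[i,j]). Assembling:

S = [[6.5, 0.25],
 [0.25, 1.3]]


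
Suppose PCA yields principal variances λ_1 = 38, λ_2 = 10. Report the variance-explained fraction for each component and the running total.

Step 1 — total variance = trace(Sigma) = Σ λ_i = 38 + 10 = 48.

Step 2 — fraction explained by component i = λ_i / Σ λ:
  PC1: 38/48 = 0.7917
  PC2: 10/48 = 0.2083

Step 3 — cumulative fraction after k components = (λ_1 + ... + λ_k) / Σ λ:
  k = 1: 38/48 = 0.7917
  k = 2: (38 + 10)/48 = 48/48 = 1

Summary (fraction, with percent):

explained: PC1 0.7917 (79.17%), PC2 0.2083 (20.83%);  cumulative: 0.7917, 1


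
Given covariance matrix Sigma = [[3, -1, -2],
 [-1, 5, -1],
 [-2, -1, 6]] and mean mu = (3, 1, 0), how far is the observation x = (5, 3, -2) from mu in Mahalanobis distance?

Step 1 — centre the observation: (x - mu) = (2, 2, -2).

Step 2 — invert Sigma (cofactor / det for 3×3, or solve directly):
  Sigma^{-1} = [[0.5088, 0.1404, 0.193],
 [0.1404, 0.2456, 0.0877],
 [0.193, 0.0877, 0.2456]].

Step 3 — form the quadratic (x - mu)^T · Sigma^{-1} · (x - mu):
  Sigma^{-1} · (x - mu) = (0.9123, 0.5965, 0.0702).
  (x - mu)^T · [Sigma^{-1} · (x - mu)] = (2)·(0.9123) + (2)·(0.5965) + (-2)·(0.0702) = 2.8772.

Step 4 — take square root: d = √(2.8772) ≈ 1.6962.

d(x, mu) = √(2.8772) ≈ 1.6962


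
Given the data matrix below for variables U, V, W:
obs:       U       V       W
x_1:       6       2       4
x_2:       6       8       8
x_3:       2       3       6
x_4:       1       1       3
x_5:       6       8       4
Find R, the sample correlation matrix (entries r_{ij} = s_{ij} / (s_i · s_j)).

Step 1 — column means:
  mean(U) = (6 + 6 + 2 + 1 + 6) / 5 = 21/5 = 4.2
  mean(V) = (2 + 8 + 3 + 1 + 8) / 5 = 22/5 = 4.4
  mean(W) = (4 + 8 + 6 + 3 + 4) / 5 = 25/5 = 5

Step 2 — sample variances and covariances s[i,j] = (1/(n-1)) · Σ_k (x_{k,i} - mean_i) · (x_{k,j} - mean_j), with n-1 = 4:
  s[U,U] = ((1.8)·(1.8) + (1.8)·(1.8) + (-2.2)·(-2.2) + (-3.2)·(-3.2) + (1.8)·(1.8)) / 4 = 24.8/4 = 6.2
  s[U,V] = ((1.8)·(-2.4) + (1.8)·(3.6) + (-2.2)·(-1.4) + (-3.2)·(-3.4) + (1.8)·(3.6)) / 4 = 22.6/4 = 5.65
  s[U,W] = ((1.8)·(-1) + (1.8)·(3) + (-2.2)·(1) + (-3.2)·(-2) + (1.8)·(-1)) / 4 = 6/4 = 1.5
  s[V,V] = ((-2.4)·(-2.4) + (3.6)·(3.6) + (-1.4)·(-1.4) + (-3.4)·(-3.4) + (3.6)·(3.6)) / 4 = 45.2/4 = 11.3
  s[V,W] = ((-2.4)·(-1) + (3.6)·(3) + (-1.4)·(1) + (-3.4)·(-2) + (3.6)·(-1)) / 4 = 15/4 = 3.75
  s[W,W] = ((-1)·(-1) + (3)·(3) + (1)·(1) + (-2)·(-2) + (-1)·(-1)) / 4 = 16/4 = 4
  Sample standard deviations s_i = √(s[i,i]):
  s(U) = √(6.2) = 2.49
  s(V) = √(11.3) = 3.3615
  s(W) = √(4) = 2

Step 3 — r_{ij} = s_{ij} / (s_i · s_j):
  r[U,U] = 1 (diagonal).
  r[U,V] = 5.65 / (2.49 · 3.3615) = 5.65 / 8.3702 = 0.675
  r[U,W] = 1.5 / (2.49 · 2) = 1.5 / 4.98 = 0.3012
  r[V,V] = 1 (diagonal).
  r[V,W] = 3.75 / (3.3615 · 2) = 3.75 / 6.7231 = 0.5578
  r[W,W] = 1 (diagonal).

R is symmetric with unit diagonal. Assembling:

R = [[1, 0.675, 0.3012],
 [0.675, 1, 0.5578],
 [0.3012, 0.5578, 1]]


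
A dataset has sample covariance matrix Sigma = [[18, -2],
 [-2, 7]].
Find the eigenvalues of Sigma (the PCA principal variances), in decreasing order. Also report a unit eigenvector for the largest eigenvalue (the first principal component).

Step 1 — characteristic polynomial of 2×2 Sigma:
  det(Sigma - λI) = λ² - trace · λ + det = 0.
  trace = 18 + 7 = 25, det = 18·7 - (-2)² = 122.
Step 2 — discriminant:
  Δ = trace² - 4·det = 625 - 488 = 137.
Step 3 — eigenvalues:
  λ = (trace ± √Δ)/2 = (25 ± 11.7047)/2,
  λ_1 = 18.3523,  λ_2 = 6.6477.

Step 4 — unit eigenvector for λ_1: solve (Sigma - λ_1 I)v = 0. First row:
  (18 - 18.3523)·v_x + (-2)·v_y = 0, i.e. (-0.3523)·v_x + (-2)·v_y = 0,
  so v ∝ (b, λ_1 - a) = (-2, 0.3523); multiply by -1 so the first entry is positive: u = (2, -0.3523).
  ||u|| = √((2)² + (-0.3523)²) = √(4.1242) ≈ 2.0308,
  v_1 = u/||u|| ≈ (0.9848, -0.1735) (||v_1|| = 1).

λ_1 = 18.3523,  λ_2 = 6.6477;  v_1 ≈ (0.9848, -0.1735)


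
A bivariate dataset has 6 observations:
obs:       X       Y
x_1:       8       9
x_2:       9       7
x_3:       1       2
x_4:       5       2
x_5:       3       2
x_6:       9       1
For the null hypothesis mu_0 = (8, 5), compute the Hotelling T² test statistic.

Step 1 — sample mean vector:
  mean(X) = (8 + 9 + 1 + 5 + 3 + 9) / 6 = 35/6 = 5.8333
  mean(Y) = (9 + 7 + 2 + 2 + 2 + 1) / 6 = 23/6 = 3.8333
  x̄ = (5.8333, 3.8333),  deviation x̄ - mu_0 = (5.8333, 3.8333) - (8, 5) = (-2.1667, -1.1667).

Step 2 — sample covariance matrix, S[i,j] = (1/(n-1)) · Σ_k (x_{k,i} - mean_i) · (x_{k,j} - mean_j), divisor n-1 = 5:
  S[X,X] = ((2.1667)·(2.1667) + (3.1667)·(3.1667) + (-4.8333)·(-4.8333) + (-0.8333)·(-0.8333) + (-2.8333)·(-2.8333) + (3.1667)·(3.1667)) / 5 = 56.8333/5 = 11.3667
  S[X,Y] = ((2.1667)·(5.1667) + (3.1667)·(3.1667) + (-4.8333)·(-1.8333) + (-0.8333)·(-1.8333) + (-2.8333)·(-1.8333) + (3.1667)·(-2.8333)) / 5 = 27.8333/5 = 5.5667
  S[Y,Y] = ((5.1667)·(5.1667) + (3.1667)·(3.1667) + (-1.8333)·(-1.8333) + (-1.8333)·(-1.8333) + (-1.8333)·(-1.8333) + (-2.8333)·(-2.8333)) / 5 = 54.8333/5 = 10.9667
  S = [[11.3667, 5.5667],
 [5.5667, 10.9667]].

Step 3 — invert S. det(S) = 11.3667·10.9667 - (5.5667)² = 93.6667.
  S^{-1} = (1/det) · [[d, -b], [-b, a]] = [[0.1171, -0.0594],
 [-0.0594, 0.1214]].

Step 4 — quadratic form (x̄ - mu_0)^T · S^{-1} · (x̄ - mu_0):
  S^{-1} · (x̄ - mu_0) = (-0.1843, -0.0128),
  (x̄ - mu_0)^T · [...] = (-2.1667)·(-0.1843) + (-1.1667)·(-0.0128) = 0.4144.

Step 5 — scale by n: T² = 6 · 0.4144 = 2.4861.

T² ≈ 2.4861


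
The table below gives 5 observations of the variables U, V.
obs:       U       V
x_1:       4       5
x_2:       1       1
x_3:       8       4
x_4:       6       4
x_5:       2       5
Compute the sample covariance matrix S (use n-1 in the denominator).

Step 1 — column means:
  mean(U) = (4 + 1 + 8 + 6 + 2) / 5 = 21/5 = 4.2
  mean(V) = (5 + 1 + 4 + 4 + 5) / 5 = 19/5 = 3.8

Step 2 — sample covariance S[i,j] = (1/(n-1)) · Σ_k (x_{k,i} - mean_i) · (x_{k,j} - mean_j), with n-1 = 4.
  S[U,U] = ((-0.2)·(-0.2) + (-3.2)·(-3.2) + (3.8)·(3.8) + (1.8)·(1.8) + (-2.2)·(-2.2)) / 4 = 32.8/4 = 8.2
  S[U,V] = ((-0.2)·(1.2) + (-3.2)·(-2.8) + (3.8)·(0.2) + (1.8)·(0.2) + (-2.2)·(1.2)) / 4 = 7.2/4 = 1.8
  S[V,V] = ((1.2)·(1.2) + (-2.8)·(-2.8) + (0.2)·(0.2) + (0.2)·(0.2) + (1.2)·(1.2)) / 4 = 10.8/4 = 2.7

S is symmetric (S[j,i] = S[i,j]). Assembling:

S = [[8.2, 1.8],
 [1.8, 2.7]]


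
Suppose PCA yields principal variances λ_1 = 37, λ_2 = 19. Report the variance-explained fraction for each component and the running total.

Step 1 — total variance = trace(Sigma) = Σ λ_i = 37 + 19 = 56.

Step 2 — fraction explained by component i = λ_i / Σ λ:
  PC1: 37/56 = 0.6607
  PC2: 19/56 = 0.3393

Step 3 — cumulative fraction after k components = (λ_1 + ... + λ_k) / Σ λ:
  k = 1: 37/56 = 0.6607
  k = 2: (37 + 19)/56 = 56/56 = 1

Summary (fraction, with percent):

explained: PC1 0.6607 (66.07%), PC2 0.3393 (33.93%);  cumulative: 0.6607, 1


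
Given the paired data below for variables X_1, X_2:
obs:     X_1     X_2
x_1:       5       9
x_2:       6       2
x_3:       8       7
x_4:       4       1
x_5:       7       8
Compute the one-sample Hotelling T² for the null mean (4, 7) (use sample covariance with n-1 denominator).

Step 1 — sample mean vector:
  mean(X_1) = (5 + 6 + 8 + 4 + 7) / 5 = 30/5 = 6
  mean(X_2) = (9 + 2 + 7 + 1 + 8) / 5 = 27/5 = 5.4
  x̄ = (6, 5.4),  deviation x̄ - mu_0 = (6, 5.4) - (4, 7) = (2, -1.6).

Step 2 — sample covariance matrix, S[i,j] = (1/(n-1)) · Σ_k (x_{k,i} - mean_i) · (x_{k,j} - mean_j), divisor n-1 = 4:
  S[X_1,X_1] = ((-1)·(-1) + (0)·(0) + (2)·(2) + (-2)·(-2) + (1)·(1)) / 4 = 10/4 = 2.5
  S[X_1,X_2] = ((-1)·(3.6) + (0)·(-3.4) + (2)·(1.6) + (-2)·(-4.4) + (1)·(2.6)) / 4 = 11/4 = 2.75
  S[X_2,X_2] = ((3.6)·(3.6) + (-3.4)·(-3.4) + (1.6)·(1.6) + (-4.4)·(-4.4) + (2.6)·(2.6)) / 4 = 53.2/4 = 13.3
  S = [[2.5, 2.75],
 [2.75, 13.3]].

Step 3 — invert S. det(S) = 2.5·13.3 - (2.75)² = 25.6875.
  S^{-1} = (1/det) · [[d, -b], [-b, a]] = [[0.5178, -0.1071],
 [-0.1071, 0.0973]].

Step 4 — quadratic form (x̄ - mu_0)^T · S^{-1} · (x̄ - mu_0):
  S^{-1} · (x̄ - mu_0) = (1.2068, -0.3698),
  (x̄ - mu_0)^T · [...] = (2)·(1.2068) + (-1.6)·(-0.3698) = 3.0054.

Step 5 — scale by n: T² = 5 · 3.0054 = 15.0268.

T² ≈ 15.0268


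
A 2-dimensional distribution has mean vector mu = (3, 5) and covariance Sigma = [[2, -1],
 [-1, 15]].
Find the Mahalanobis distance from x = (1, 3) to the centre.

Step 1 — centre the observation: (x - mu) = (-2, -2).

Step 2 — invert Sigma. det(Sigma) = 2·15 - (-1)² = 29.
  Sigma^{-1} = (1/det) · [[d, -b], [-b, a]] = [[0.5172, 0.0345],
 [0.0345, 0.069]].

Step 3 — form the quadratic (x - mu)^T · Sigma^{-1} · (x - mu):
  Sigma^{-1} · (x - mu) = (-1.1034, -0.2069).
  (x - mu)^T · [Sigma^{-1} · (x - mu)] = (-2)·(-1.1034) + (-2)·(-0.2069) = 2.6207.

Step 4 — take square root: d = √(2.6207) ≈ 1.6189.

d(x, mu) = √(2.6207) ≈ 1.6189


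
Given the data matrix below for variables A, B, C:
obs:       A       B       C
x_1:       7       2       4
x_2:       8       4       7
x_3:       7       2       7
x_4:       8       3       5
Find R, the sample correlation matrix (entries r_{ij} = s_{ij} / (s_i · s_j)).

Step 1 — column means:
  mean(A) = (7 + 8 + 7 + 8) / 4 = 30/4 = 7.5
  mean(B) = (2 + 4 + 2 + 3) / 4 = 11/4 = 2.75
  mean(C) = (4 + 7 + 7 + 5) / 4 = 23/4 = 5.75

Step 2 — sample variances and covariances s[i,j] = (1/(n-1)) · Σ_k (x_{k,i} - mean_i) · (x_{k,j} - mean_j), with n-1 = 3:
  s[A,A] = ((-0.5)·(-0.5) + (0.5)·(0.5) + (-0.5)·(-0.5) + (0.5)·(0.5)) / 3 = 1/3 = 0.3333
  s[A,B] = ((-0.5)·(-0.75) + (0.5)·(1.25) + (-0.5)·(-0.75) + (0.5)·(0.25)) / 3 = 1.5/3 = 0.5
  s[A,C] = ((-0.5)·(-1.75) + (0.5)·(1.25) + (-0.5)·(1.25) + (0.5)·(-0.75)) / 3 = 0.5/3 = 0.1667
  s[B,B] = ((-0.75)·(-0.75) + (1.25)·(1.25) + (-0.75)·(-0.75) + (0.25)·(0.25)) / 3 = 2.75/3 = 0.9167
  s[B,C] = ((-0.75)·(-1.75) + (1.25)·(1.25) + (-0.75)·(1.25) + (0.25)·(-0.75)) / 3 = 1.75/3 = 0.5833
  s[C,C] = ((-1.75)·(-1.75) + (1.25)·(1.25) + (1.25)·(1.25) + (-0.75)·(-0.75)) / 3 = 6.75/3 = 2.25
  Sample standard deviations s_i = √(s[i,i]):
  s(A) = √(0.3333) = 0.5774
  s(B) = √(0.9167) = 0.9574
  s(C) = √(2.25) = 1.5

Step 3 — r_{ij} = s_{ij} / (s_i · s_j):
  r[A,A] = 1 (diagonal).
  r[A,B] = 0.5 / (0.5774 · 0.9574) = 0.5 / 0.5528 = 0.9045
  r[A,C] = 0.1667 / (0.5774 · 1.5) = 0.1667 / 0.866 = 0.1925
  r[B,B] = 1 (diagonal).
  r[B,C] = 0.5833 / (0.9574 · 1.5) = 0.5833 / 1.4361 = 0.4062
  r[C,C] = 1 (diagonal).

R is symmetric with unit diagonal. Assembling:

R = [[1, 0.9045, 0.1925],
 [0.9045, 1, 0.4062],
 [0.1925, 0.4062, 1]]


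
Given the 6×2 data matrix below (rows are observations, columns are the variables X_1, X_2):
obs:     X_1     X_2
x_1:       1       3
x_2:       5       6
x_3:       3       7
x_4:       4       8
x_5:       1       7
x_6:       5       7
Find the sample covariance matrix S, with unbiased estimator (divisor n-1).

Step 1 — column means:
  mean(X_1) = (1 + 5 + 3 + 4 + 1 + 5) / 6 = 19/6 = 3.1667
  mean(X_2) = (3 + 6 + 7 + 8 + 7 + 7) / 6 = 38/6 = 6.3333

Step 2 — sample covariance S[i,j] = (1/(n-1)) · Σ_k (x_{k,i} - mean_i) · (x_{k,j} - mean_j), with n-1 = 5.
  S[X_1,X_1] = ((-2.1667)·(-2.1667) + (1.8333)·(1.8333) + (-0.1667)·(-0.1667) + (0.8333)·(0.8333) + (-2.1667)·(-2.1667) + (1.8333)·(1.8333)) / 5 = 16.8333/5 = 3.3667
  S[X_1,X_2] = ((-2.1667)·(-3.3333) + (1.8333)·(-0.3333) + (-0.1667)·(0.6667) + (0.8333)·(1.6667) + (-2.1667)·(0.6667) + (1.8333)·(0.6667)) / 5 = 7.6667/5 = 1.5333
  S[X_2,X_2] = ((-3.3333)·(-3.3333) + (-0.3333)·(-0.3333) + (0.6667)·(0.6667) + (1.6667)·(1.6667) + (0.6667)·(0.6667) + (0.6667)·(0.6667)) / 5 = 15.3333/5 = 3.0667

S is symmetric (S[j,i] = S[i,j]). Assembling:

S = [[3.3667, 1.5333],
 [1.5333, 3.0667]]


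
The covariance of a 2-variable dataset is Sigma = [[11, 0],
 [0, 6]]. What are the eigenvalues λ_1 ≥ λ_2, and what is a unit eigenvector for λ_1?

Step 1 — characteristic polynomial of 2×2 Sigma:
  det(Sigma - λI) = λ² - trace · λ + det = 0.
  trace = 11 + 6 = 17, det = 11·6 - (0)² = 66.
Step 2 — discriminant:
  Δ = trace² - 4·det = 289 - 264 = 25.
Step 3 — eigenvalues:
  λ = (trace ± √Δ)/2 = (17 ± 5)/2,
  λ_1 = 11,  λ_2 = 6.

Step 4 — unit eigenvector for λ_1: Sigma is diagonal, so its eigenvectors are the coordinate axes. λ_1 = 11 is the diagonal entry on the first coordinate axis, hence
  v_1 = (1, 0) (||v_1|| = 1).

λ_1 = 11,  λ_2 = 6;  v_1 ≈ (1, 0)


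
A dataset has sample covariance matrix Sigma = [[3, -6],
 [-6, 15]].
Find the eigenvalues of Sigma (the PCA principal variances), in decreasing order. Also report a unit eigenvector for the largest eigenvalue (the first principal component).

Step 1 — characteristic polynomial of 2×2 Sigma:
  det(Sigma - λI) = λ² - trace · λ + det = 0.
  trace = 3 + 15 = 18, det = 3·15 - (-6)² = 9.
Step 2 — discriminant:
  Δ = trace² - 4·det = 324 - 36 = 288.
Step 3 — eigenvalues:
  λ = (trace ± √Δ)/2 = (18 ± 16.9706)/2,
  λ_1 = 17.4853,  λ_2 = 0.5147.

Step 4 — unit eigenvector for λ_1: solve (Sigma - λ_1 I)v = 0. First row:
  (3 - 17.4853)·v_x + (-6)·v_y = 0, i.e. (-14.4853)·v_x + (-6)·v_y = 0,
  so v ∝ (b, λ_1 - a) = (-6, 14.4853); multiply by -1 so the first entry is positive: u = (6, -14.4853).
  ||u|| = √((6)² + (-14.4853)²) = √(245.8234) ≈ 15.6788,
  v_1 = u/||u|| ≈ (0.3827, -0.9239) (||v_1|| = 1).

λ_1 = 17.4853,  λ_2 = 0.5147;  v_1 ≈ (0.3827, -0.9239)


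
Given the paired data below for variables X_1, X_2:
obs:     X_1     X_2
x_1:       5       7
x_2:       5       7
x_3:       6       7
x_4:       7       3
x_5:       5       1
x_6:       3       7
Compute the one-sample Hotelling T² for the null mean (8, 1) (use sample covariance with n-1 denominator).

Step 1 — sample mean vector:
  mean(X_1) = (5 + 5 + 6 + 7 + 5 + 3) / 6 = 31/6 = 5.1667
  mean(X_2) = (7 + 7 + 7 + 3 + 1 + 7) / 6 = 32/6 = 5.3333
  x̄ = (5.1667, 5.3333),  deviation x̄ - mu_0 = (5.1667, 5.3333) - (8, 1) = (-2.8333, 4.3333).

Step 2 — sample covariance matrix, S[i,j] = (1/(n-1)) · Σ_k (x_{k,i} - mean_i) · (x_{k,j} - mean_j), divisor n-1 = 5:
  S[X_1,X_1] = ((-0.1667)·(-0.1667) + (-0.1667)·(-0.1667) + (0.8333)·(0.8333) + (1.8333)·(1.8333) + (-0.1667)·(-0.1667) + (-2.1667)·(-2.1667)) / 5 = 8.8333/5 = 1.7667
  S[X_1,X_2] = ((-0.1667)·(1.6667) + (-0.1667)·(1.6667) + (0.8333)·(1.6667) + (1.8333)·(-2.3333) + (-0.1667)·(-4.3333) + (-2.1667)·(1.6667)) / 5 = -6.3333/5 = -1.2667
  S[X_2,X_2] = ((1.6667)·(1.6667) + (1.6667)·(1.6667) + (1.6667)·(1.6667) + (-2.3333)·(-2.3333) + (-4.3333)·(-4.3333) + (1.6667)·(1.6667)) / 5 = 35.3333/5 = 7.0667
  S = [[1.7667, -1.2667],
 [-1.2667, 7.0667]].

Step 3 — invert S. det(S) = 1.7667·7.0667 - (-1.2667)² = 10.88.
  S^{-1} = (1/det) · [[d, -b], [-b, a]] = [[0.6495, 0.1164],
 [0.1164, 0.1624]].

Step 4 — quadratic form (x̄ - mu_0)^T · S^{-1} · (x̄ - mu_0):
  S^{-1} · (x̄ - mu_0) = (-1.3358, 0.3738),
  (x̄ - mu_0)^T · [...] = (-2.8333)·(-1.3358) + (4.3333)·(0.3738) = 5.4044.

Step 5 — scale by n: T² = 6 · 5.4044 = 32.4265.

T² ≈ 32.4265


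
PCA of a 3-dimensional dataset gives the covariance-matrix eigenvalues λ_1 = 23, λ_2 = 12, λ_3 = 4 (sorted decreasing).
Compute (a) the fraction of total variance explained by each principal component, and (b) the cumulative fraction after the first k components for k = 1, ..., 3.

Step 1 — total variance = trace(Sigma) = Σ λ_i = 23 + 12 + 4 = 39.

Step 2 — fraction explained by component i = λ_i / Σ λ:
  PC1: 23/39 = 0.5897
  PC2: 12/39 = 0.3077
  PC3: 4/39 = 0.1026

Step 3 — cumulative fraction after k components = (λ_1 + ... + λ_k) / Σ λ:
  k = 1: 23/39 = 0.5897
  k = 2: (23 + 12)/39 = 35/39 = 0.8974
  k = 3: (23 + 12 + 4)/39 = 39/39 = 1

Summary (fraction, with percent):

explained: PC1 0.5897 (58.97%), PC2 0.3077 (30.77%), PC3 0.1026 (10.26%);  cumulative: 0.5897, 0.8974, 1


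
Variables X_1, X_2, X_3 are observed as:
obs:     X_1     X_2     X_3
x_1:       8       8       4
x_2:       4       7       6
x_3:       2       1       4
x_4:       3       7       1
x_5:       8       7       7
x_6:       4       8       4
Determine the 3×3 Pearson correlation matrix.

Step 1 — column means:
  mean(X_1) = (8 + 4 + 2 + 3 + 8 + 4) / 6 = 29/6 = 4.8333
  mean(X_2) = (8 + 7 + 1 + 7 + 7 + 8) / 6 = 38/6 = 6.3333
  mean(X_3) = (4 + 6 + 4 + 1 + 7 + 4) / 6 = 26/6 = 4.3333

Step 2 — sample variances and covariances s[i,j] = (1/(n-1)) · Σ_k (x_{k,i} - mean_i) · (x_{k,j} - mean_j), with n-1 = 5:
  s[X_1,X_1] = ((3.1667)·(3.1667) + (-0.8333)·(-0.8333) + (-2.8333)·(-2.8333) + (-1.8333)·(-1.8333) + (3.1667)·(3.1667) + (-0.8333)·(-0.8333)) / 5 = 32.8333/5 = 6.5667
  s[X_1,X_2] = ((3.1667)·(1.6667) + (-0.8333)·(0.6667) + (-2.8333)·(-5.3333) + (-1.8333)·(0.6667) + (3.1667)·(0.6667) + (-0.8333)·(1.6667)) / 5 = 19.3333/5 = 3.8667
  s[X_1,X_3] = ((3.1667)·(-0.3333) + (-0.8333)·(1.6667) + (-2.8333)·(-0.3333) + (-1.8333)·(-3.3333) + (3.1667)·(2.6667) + (-0.8333)·(-0.3333)) / 5 = 13.3333/5 = 2.6667
  s[X_2,X_2] = ((1.6667)·(1.6667) + (0.6667)·(0.6667) + (-5.3333)·(-5.3333) + (0.6667)·(0.6667) + (0.6667)·(0.6667) + (1.6667)·(1.6667)) / 5 = 35.3333/5 = 7.0667
  s[X_2,X_3] = ((1.6667)·(-0.3333) + (0.6667)·(1.6667) + (-5.3333)·(-0.3333) + (0.6667)·(-3.3333) + (0.6667)·(2.6667) + (1.6667)·(-0.3333)) / 5 = 1.3333/5 = 0.2667
  s[X_3,X_3] = ((-0.3333)·(-0.3333) + (1.6667)·(1.6667) + (-0.3333)·(-0.3333) + (-3.3333)·(-3.3333) + (2.6667)·(2.6667) + (-0.3333)·(-0.3333)) / 5 = 21.3333/5 = 4.2667
  Sample standard deviations s_i = √(s[i,i]):
  s(X_1) = √(6.5667) = 2.5626
  s(X_2) = √(7.0667) = 2.6583
  s(X_3) = √(4.2667) = 2.0656

Step 3 — r_{ij} = s_{ij} / (s_i · s_j):
  r[X_1,X_1] = 1 (diagonal).
  r[X_1,X_2] = 3.8667 / (2.5626 · 2.6583) = 3.8667 / 6.8121 = 0.5676
  r[X_1,X_3] = 2.6667 / (2.5626 · 2.0656) = 2.6667 / 5.2932 = 0.5038
  r[X_2,X_2] = 1 (diagonal).
  r[X_2,X_3] = 0.2667 / (2.6583 · 2.0656) = 0.2667 / 5.491 = 0.0486
  r[X_3,X_3] = 1 (diagonal).

R is symmetric with unit diagonal. Assembling:

R = [[1, 0.5676, 0.5038],
 [0.5676, 1, 0.0486],
 [0.5038, 0.0486, 1]]
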